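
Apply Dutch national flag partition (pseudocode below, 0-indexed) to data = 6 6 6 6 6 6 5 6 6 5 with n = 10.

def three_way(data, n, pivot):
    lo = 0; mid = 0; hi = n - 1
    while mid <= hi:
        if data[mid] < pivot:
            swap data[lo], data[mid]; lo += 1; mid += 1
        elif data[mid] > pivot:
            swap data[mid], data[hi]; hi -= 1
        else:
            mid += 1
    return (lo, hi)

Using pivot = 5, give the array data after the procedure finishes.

pivot = 5; lo=0, mid=0, hi=9
data[mid]=6>5: swap data[0],data[9]; hi=8 → 5 6 6 6 6 6 5 6 6 6
data[mid]=5=5: mid=1
data[mid]=6>5: swap data[1],data[8]; hi=7 → 5 6 6 6 6 6 5 6 6 6
data[mid]=6>5: swap data[1],data[7]; hi=6 → 5 6 6 6 6 6 5 6 6 6
data[mid]=6>5: swap data[1],data[6]; hi=5 → 5 5 6 6 6 6 6 6 6 6
data[mid]=5=5: mid=2
data[mid]=6>5: swap data[2],data[5]; hi=4 → 5 5 6 6 6 6 6 6 6 6
data[mid]=6>5: swap data[2],data[4]; hi=3 → 5 5 6 6 6 6 6 6 6 6
data[mid]=6>5: swap data[2],data[3]; hi=2 → 5 5 6 6 6 6 6 6 6 6
data[mid]=6>5: swap data[2],data[2]; hi=1 → 5 5 6 6 6 6 6 6 6 6
end: lo=0, hi=1; data = 5 5 6 6 6 6 6 6 6 6

5 5 6 6 6 6 6 6 6 6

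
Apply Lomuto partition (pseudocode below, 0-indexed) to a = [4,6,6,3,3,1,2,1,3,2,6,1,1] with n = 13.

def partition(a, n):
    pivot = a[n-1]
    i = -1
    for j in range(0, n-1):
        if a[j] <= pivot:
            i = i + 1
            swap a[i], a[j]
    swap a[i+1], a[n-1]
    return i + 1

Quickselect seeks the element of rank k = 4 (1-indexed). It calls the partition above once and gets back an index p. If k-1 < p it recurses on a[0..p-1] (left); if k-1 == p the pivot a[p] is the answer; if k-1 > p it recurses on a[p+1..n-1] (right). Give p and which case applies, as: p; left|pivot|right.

3; pivot

pivot = a[12] = 1; i = -1
j=0: a[0]=4 > 1 → no swap
j=1: a[1]=6 > 1 → no swap
j=2: a[2]=6 > 1 → no swap
j=3: a[3]=3 > 1 → no swap
j=4: a[4]=3 > 1 → no swap
j=5: a[5]=1 ≤ 1 → i=0, swap a[0],a[5] → [1,6,6,3,3,4,2,1,3,2,6,1,1]
j=6: a[6]=2 > 1 → no swap
j=7: a[7]=1 ≤ 1 → i=1, swap a[1],a[7] → [1,1,6,3,3,4,2,6,3,2,6,1,1]
j=8: a[8]=3 > 1 → no swap
j=9: a[9]=2 > 1 → no swap
j=10: a[10]=6 > 1 → no swap
j=11: a[11]=1 ≤ 1 → i=2, swap a[2],a[11] → [1,1,1,3,3,4,2,6,3,2,6,6,1]
final swap a[3],a[12] → [1,1,1,1,3,4,2,6,3,2,6,6,3]; return 3
p = 3; k-1 = 3 == 3 ⇒ pivot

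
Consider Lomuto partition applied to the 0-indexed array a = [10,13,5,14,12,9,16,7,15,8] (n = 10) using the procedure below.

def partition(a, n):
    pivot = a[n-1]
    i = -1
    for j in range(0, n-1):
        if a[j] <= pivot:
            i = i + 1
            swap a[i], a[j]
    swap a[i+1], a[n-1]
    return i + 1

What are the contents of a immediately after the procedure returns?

[5,7,8,14,12,9,16,13,15,10]

pivot=8, i=-1
j=0: 10>8, skip
j=1: 13>8, skip
j=2: 5≤8, i=0, swap(0,2) ⇒ [5,13,10,14,12,9,16,7,15,8]
j=3: 14>8, skip
j=4: 12>8, skip
j=5: 9>8, skip
j=6: 16>8, skip
j=7: 7≤8, i=1, swap(1,7) ⇒ [5,7,10,14,12,9,16,13,15,8]
j=8: 15>8, skip
swap(2,9) ⇒ [5,7,8,14,12,9,16,13,15,10]; return 2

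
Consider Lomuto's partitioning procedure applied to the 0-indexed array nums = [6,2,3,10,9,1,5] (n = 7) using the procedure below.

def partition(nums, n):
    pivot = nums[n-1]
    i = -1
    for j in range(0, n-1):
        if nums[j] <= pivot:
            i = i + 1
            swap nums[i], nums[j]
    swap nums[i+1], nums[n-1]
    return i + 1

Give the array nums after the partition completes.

[2,3,1,5,9,6,10]

pivot = nums[6] = 5; i = -1
j=0: nums[0]=6 > 5 → no swap
j=1: nums[1]=2 ≤ 5 → i=0, swap nums[0],nums[1] → [2,6,3,10,9,1,5]
j=2: nums[2]=3 ≤ 5 → i=1, swap nums[1],nums[2] → [2,3,6,10,9,1,5]
j=3: nums[3]=10 > 5 → no swap
j=4: nums[4]=9 > 5 → no swap
j=5: nums[5]=1 ≤ 5 → i=2, swap nums[2],nums[5] → [2,3,1,10,9,6,5]
final swap nums[3],nums[6] → [2,3,1,5,9,6,10]; return 3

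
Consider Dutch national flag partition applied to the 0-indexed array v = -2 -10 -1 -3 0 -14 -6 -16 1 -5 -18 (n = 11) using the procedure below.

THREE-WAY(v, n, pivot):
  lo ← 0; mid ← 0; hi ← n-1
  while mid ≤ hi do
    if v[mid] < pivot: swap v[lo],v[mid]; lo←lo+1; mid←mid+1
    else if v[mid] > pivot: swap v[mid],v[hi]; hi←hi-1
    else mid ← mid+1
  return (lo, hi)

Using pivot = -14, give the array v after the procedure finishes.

lo=0 mid=0 hi=10
-2>-14: swap(0,10), hi=9 ⇒ -18 -10 -1 -3 0 -14 -6 -16 1 -5 -2
-18<-14: swap(0,0), lo=1 mid=1 ⇒ -18 -10 -1 -3 0 -14 -6 -16 1 -5 -2
-10>-14: swap(1,9), hi=8 ⇒ -18 -5 -1 -3 0 -14 -6 -16 1 -10 -2
-5>-14: swap(1,8), hi=7 ⇒ -18 1 -1 -3 0 -14 -6 -16 -5 -10 -2
1>-14: swap(1,7), hi=6 ⇒ -18 -16 -1 -3 0 -14 -6 1 -5 -10 -2
-16<-14: swap(1,1), lo=2 mid=2 ⇒ -18 -16 -1 -3 0 -14 -6 1 -5 -10 -2
-1>-14: swap(2,6), hi=5 ⇒ -18 -16 -6 -3 0 -14 -1 1 -5 -10 -2
-6>-14: swap(2,5), hi=4 ⇒ -18 -16 -14 -3 0 -6 -1 1 -5 -10 -2
-14=-14: mid=3
-3>-14: swap(3,4), hi=3 ⇒ -18 -16 -14 0 -3 -6 -1 1 -5 -10 -2
0>-14: swap(3,3), hi=2 ⇒ -18 -16 -14 0 -3 -6 -1 1 -5 -10 -2
done. lo=2 hi=2; v=-18 -16 -14 0 -3 -6 -1 1 -5 -10 -2

-18 -16 -14 0 -3 -6 -1 1 -5 -10 -2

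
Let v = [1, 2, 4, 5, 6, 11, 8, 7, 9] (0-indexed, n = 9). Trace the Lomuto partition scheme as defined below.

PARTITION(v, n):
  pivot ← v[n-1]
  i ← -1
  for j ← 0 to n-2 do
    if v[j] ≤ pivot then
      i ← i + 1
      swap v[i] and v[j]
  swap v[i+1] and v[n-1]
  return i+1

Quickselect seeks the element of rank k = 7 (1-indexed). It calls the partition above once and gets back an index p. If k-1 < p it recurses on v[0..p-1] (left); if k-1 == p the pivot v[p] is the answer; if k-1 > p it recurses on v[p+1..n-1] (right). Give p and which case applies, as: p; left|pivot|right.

7; left

pivot = v[8] = 9; i = -1
j=0: v[0]=1 ≤ 9 → i=0, swap v[0],v[0] (no change) → [1, 2, 4, 5, 6, 11, 8, 7, 9]
j=1: v[1]=2 ≤ 9 → i=1, swap v[1],v[1] (no change) → [1, 2, 4, 5, 6, 11, 8, 7, 9]
j=2: v[2]=4 ≤ 9 → i=2, swap v[2],v[2] (no change) → [1, 2, 4, 5, 6, 11, 8, 7, 9]
j=3: v[3]=5 ≤ 9 → i=3, swap v[3],v[3] (no change) → [1, 2, 4, 5, 6, 11, 8, 7, 9]
j=4: v[4]=6 ≤ 9 → i=4, swap v[4],v[4] (no change) → [1, 2, 4, 5, 6, 11, 8, 7, 9]
j=5: v[5]=11 > 9 → no swap
j=6: v[6]=8 ≤ 9 → i=5, swap v[5],v[6] → [1, 2, 4, 5, 6, 8, 11, 7, 9]
j=7: v[7]=7 ≤ 9 → i=6, swap v[6],v[7] → [1, 2, 4, 5, 6, 8, 7, 11, 9]
final swap v[7],v[8] → [1, 2, 4, 5, 6, 8, 7, 9, 11]; return 7
p = 7; k-1 = 6 < 7 ⇒ left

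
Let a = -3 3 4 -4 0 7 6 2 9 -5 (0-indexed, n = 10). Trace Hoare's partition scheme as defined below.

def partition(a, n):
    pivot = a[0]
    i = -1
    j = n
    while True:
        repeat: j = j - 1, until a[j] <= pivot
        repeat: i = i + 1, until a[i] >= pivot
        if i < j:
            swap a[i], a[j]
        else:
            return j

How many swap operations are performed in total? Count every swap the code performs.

pivot = a[0] = -3; i = -1, j = 10
j→9 (a[9]=-5≤-3), i→0 (a[0]=-3≥-3); i<j, swap → -5 3 4 -4 0 7 6 2 9 -3
j→3 (a[3]=-4≤-3), i→1 (a[1]=3≥-3); i<j, swap → -5 -4 4 3 0 7 6 2 9 -3
j→1, i→2; i≥j, return j=1. a = -5 -4 4 3 0 7 6 2 9 -3

2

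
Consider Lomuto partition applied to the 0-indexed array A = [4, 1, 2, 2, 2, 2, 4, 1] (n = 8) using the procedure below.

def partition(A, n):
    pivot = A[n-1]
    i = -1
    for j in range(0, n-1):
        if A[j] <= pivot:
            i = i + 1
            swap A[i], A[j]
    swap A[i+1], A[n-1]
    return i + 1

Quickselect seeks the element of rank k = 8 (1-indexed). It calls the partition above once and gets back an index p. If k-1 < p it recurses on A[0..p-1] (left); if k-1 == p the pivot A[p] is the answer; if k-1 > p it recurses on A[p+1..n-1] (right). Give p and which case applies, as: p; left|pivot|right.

1; right

pivot=1, i=-1
j=0: 4>1, skip
j=1: 1≤1, i=0, swap(0,1) ⇒ [1, 4, 2, 2, 2, 2, 4, 1]
j=2: 2>1, skip
j=3: 2>1, skip
j=4: 2>1, skip
j=5: 2>1, skip
j=6: 4>1, skip
swap(1,7) ⇒ [1, 1, 2, 2, 2, 2, 4, 4]; return 1
p = 1; k-1 = 7 > 1 ⇒ right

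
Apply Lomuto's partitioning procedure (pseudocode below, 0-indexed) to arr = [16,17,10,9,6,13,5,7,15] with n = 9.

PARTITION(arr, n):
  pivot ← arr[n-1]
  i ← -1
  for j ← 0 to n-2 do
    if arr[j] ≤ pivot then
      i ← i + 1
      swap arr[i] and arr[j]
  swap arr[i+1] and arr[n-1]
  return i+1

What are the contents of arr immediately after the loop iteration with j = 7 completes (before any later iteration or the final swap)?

pivot = arr[8] = 15; i = -1
j=0: arr[0]=16 > 15 → no swap
j=1: arr[1]=17 > 15 → no swap
j=2: arr[2]=10 ≤ 15 → i=0, swap arr[0],arr[2] → [10,17,16,9,6,13,5,7,15]
j=3: arr[3]=9 ≤ 15 → i=1, swap arr[1],arr[3] → [10,9,16,17,6,13,5,7,15]
j=4: arr[4]=6 ≤ 15 → i=2, swap arr[2],arr[4] → [10,9,6,17,16,13,5,7,15]
j=5: arr[5]=13 ≤ 15 → i=3, swap arr[3],arr[5] → [10,9,6,13,16,17,5,7,15]
j=6: arr[6]=5 ≤ 15 → i=4, swap arr[4],arr[6] → [10,9,6,13,5,17,16,7,15]
j=7: arr[7]=7 ≤ 15 → i=5, swap arr[5],arr[7] → [10,9,6,13,5,7,16,17,15]
(after j=7) arr = [10,9,6,13,5,7,16,17,15]

[10,9,6,13,5,7,16,17,15]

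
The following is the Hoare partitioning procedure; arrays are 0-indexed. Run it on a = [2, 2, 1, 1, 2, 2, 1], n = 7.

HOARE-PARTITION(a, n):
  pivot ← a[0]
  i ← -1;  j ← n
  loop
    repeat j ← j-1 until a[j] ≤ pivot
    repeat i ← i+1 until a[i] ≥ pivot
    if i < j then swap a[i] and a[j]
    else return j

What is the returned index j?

4

pivot = a[0] = 2; i = -1, j = 7
j→6 (a[6]=1≤2), i→0 (a[0]=2≥2); i<j, swap → [1, 2, 1, 1, 2, 2, 2]
j→5 (a[5]=2≤2), i→1 (a[1]=2≥2); i<j, swap → [1, 2, 1, 1, 2, 2, 2]
j→4, i→4; i≥j, return j=4. a = [1, 2, 1, 1, 2, 2, 2]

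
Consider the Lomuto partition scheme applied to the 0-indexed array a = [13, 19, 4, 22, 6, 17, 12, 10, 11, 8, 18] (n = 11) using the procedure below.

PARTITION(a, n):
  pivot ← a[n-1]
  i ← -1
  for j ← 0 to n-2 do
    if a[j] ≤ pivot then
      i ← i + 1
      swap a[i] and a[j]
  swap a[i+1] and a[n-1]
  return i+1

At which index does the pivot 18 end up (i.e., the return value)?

8

pivot = a[10] = 18; i = -1
j=0: a[0]=13 ≤ 18 → i=0, swap a[0],a[0] (no change) → [13, 19, 4, 22, 6, 17, 12, 10, 11, 8, 18]
j=1: a[1]=19 > 18 → no swap
j=2: a[2]=4 ≤ 18 → i=1, swap a[1],a[2] → [13, 4, 19, 22, 6, 17, 12, 10, 11, 8, 18]
j=3: a[3]=22 > 18 → no swap
j=4: a[4]=6 ≤ 18 → i=2, swap a[2],a[4] → [13, 4, 6, 22, 19, 17, 12, 10, 11, 8, 18]
j=5: a[5]=17 ≤ 18 → i=3, swap a[3],a[5] → [13, 4, 6, 17, 19, 22, 12, 10, 11, 8, 18]
j=6: a[6]=12 ≤ 18 → i=4, swap a[4],a[6] → [13, 4, 6, 17, 12, 22, 19, 10, 11, 8, 18]
j=7: a[7]=10 ≤ 18 → i=5, swap a[5],a[7] → [13, 4, 6, 17, 12, 10, 19, 22, 11, 8, 18]
j=8: a[8]=11 ≤ 18 → i=6, swap a[6],a[8] → [13, 4, 6, 17, 12, 10, 11, 22, 19, 8, 18]
j=9: a[9]=8 ≤ 18 → i=7, swap a[7],a[9] → [13, 4, 6, 17, 12, 10, 11, 8, 19, 22, 18]
final swap a[8],a[10] → [13, 4, 6, 17, 12, 10, 11, 8, 18, 22, 19]; return 8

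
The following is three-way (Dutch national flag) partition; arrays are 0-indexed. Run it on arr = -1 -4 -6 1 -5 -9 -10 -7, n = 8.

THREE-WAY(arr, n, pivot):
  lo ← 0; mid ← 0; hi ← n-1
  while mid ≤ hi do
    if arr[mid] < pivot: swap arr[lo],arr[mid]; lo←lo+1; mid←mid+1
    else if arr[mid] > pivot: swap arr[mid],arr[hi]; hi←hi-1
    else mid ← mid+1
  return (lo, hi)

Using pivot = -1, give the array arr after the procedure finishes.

lo=0 mid=0 hi=7
-1=-1: mid=1
-4<-1: swap(0,1), lo=1 mid=2 ⇒ -4 -1 -6 1 -5 -9 -10 -7
-6<-1: swap(1,2), lo=2 mid=3 ⇒ -4 -6 -1 1 -5 -9 -10 -7
1>-1: swap(3,7), hi=6 ⇒ -4 -6 -1 -7 -5 -9 -10 1
-7<-1: swap(2,3), lo=3 mid=4 ⇒ -4 -6 -7 -1 -5 -9 -10 1
-5<-1: swap(3,4), lo=4 mid=5 ⇒ -4 -6 -7 -5 -1 -9 -10 1
-9<-1: swap(4,5), lo=5 mid=6 ⇒ -4 -6 -7 -5 -9 -1 -10 1
-10<-1: swap(5,6), lo=6 mid=7 ⇒ -4 -6 -7 -5 -9 -10 -1 1
done. lo=6 hi=6; arr=-4 -6 -7 -5 -9 -10 -1 1

-4 -6 -7 -5 -9 -10 -1 1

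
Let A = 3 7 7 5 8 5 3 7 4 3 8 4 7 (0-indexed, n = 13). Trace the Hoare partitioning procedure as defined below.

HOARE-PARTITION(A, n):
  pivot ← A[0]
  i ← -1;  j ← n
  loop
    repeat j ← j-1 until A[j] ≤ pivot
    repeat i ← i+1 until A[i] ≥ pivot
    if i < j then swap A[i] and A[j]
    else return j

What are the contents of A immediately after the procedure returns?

pivot = A[0] = 3; i = -1, j = 13
j→9 (A[9]=3≤3), i→0 (A[0]=3≥3); i<j, swap → 3 7 7 5 8 5 3 7 4 3 8 4 7
j→6 (A[6]=3≤3), i→1 (A[1]=7≥3); i<j, swap → 3 3 7 5 8 5 7 7 4 3 8 4 7
j→1, i→2; i≥j, return j=1. A = 3 3 7 5 8 5 7 7 4 3 8 4 7

3 3 7 5 8 5 7 7 4 3 8 4 7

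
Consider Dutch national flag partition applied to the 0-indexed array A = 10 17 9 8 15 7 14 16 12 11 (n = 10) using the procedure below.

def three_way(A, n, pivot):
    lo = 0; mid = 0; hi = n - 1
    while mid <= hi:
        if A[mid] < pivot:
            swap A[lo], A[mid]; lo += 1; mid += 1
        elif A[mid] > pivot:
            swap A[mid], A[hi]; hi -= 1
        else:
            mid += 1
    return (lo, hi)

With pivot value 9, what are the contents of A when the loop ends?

7 8 9 15 17 14 16 12 11 10

pivot = 9; lo=0, mid=0, hi=9
A[mid]=10>9: swap A[0],A[9]; hi=8 → 11 17 9 8 15 7 14 16 12 10
A[mid]=11>9: swap A[0],A[8]; hi=7 → 12 17 9 8 15 7 14 16 11 10
A[mid]=12>9: swap A[0],A[7]; hi=6 → 16 17 9 8 15 7 14 12 11 10
A[mid]=16>9: swap A[0],A[6]; hi=5 → 14 17 9 8 15 7 16 12 11 10
A[mid]=14>9: swap A[0],A[5]; hi=4 → 7 17 9 8 15 14 16 12 11 10
A[mid]=7<9: swap A[0],A[0]; lo=1,mid=1 → 7 17 9 8 15 14 16 12 11 10
A[mid]=17>9: swap A[1],A[4]; hi=3 → 7 15 9 8 17 14 16 12 11 10
A[mid]=15>9: swap A[1],A[3]; hi=2 → 7 8 9 15 17 14 16 12 11 10
A[mid]=8<9: swap A[1],A[1]; lo=2,mid=2 → 7 8 9 15 17 14 16 12 11 10
A[mid]=9=9: mid=3
end: lo=2, hi=2; A = 7 8 9 15 17 14 16 12 11 10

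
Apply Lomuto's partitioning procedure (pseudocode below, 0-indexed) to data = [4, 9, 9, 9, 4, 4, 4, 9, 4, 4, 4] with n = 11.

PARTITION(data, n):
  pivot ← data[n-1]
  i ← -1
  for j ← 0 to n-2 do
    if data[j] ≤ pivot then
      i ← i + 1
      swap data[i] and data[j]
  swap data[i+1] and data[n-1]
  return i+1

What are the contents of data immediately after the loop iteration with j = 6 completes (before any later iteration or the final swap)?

[4, 4, 4, 4, 9, 9, 9, 9, 4, 4, 4]

pivot = data[10] = 4; i = -1
j=0: data[0]=4 ≤ 4 → i=0, swap data[0],data[0] (no change) → [4, 9, 9, 9, 4, 4, 4, 9, 4, 4, 4]
j=1: data[1]=9 > 4 → no swap
j=2: data[2]=9 > 4 → no swap
j=3: data[3]=9 > 4 → no swap
j=4: data[4]=4 ≤ 4 → i=1, swap data[1],data[4] → [4, 4, 9, 9, 9, 4, 4, 9, 4, 4, 4]
j=5: data[5]=4 ≤ 4 → i=2, swap data[2],data[5] → [4, 4, 4, 9, 9, 9, 4, 9, 4, 4, 4]
j=6: data[6]=4 ≤ 4 → i=3, swap data[3],data[6] → [4, 4, 4, 4, 9, 9, 9, 9, 4, 4, 4]
(after j=6) data = [4, 4, 4, 4, 9, 9, 9, 9, 4, 4, 4]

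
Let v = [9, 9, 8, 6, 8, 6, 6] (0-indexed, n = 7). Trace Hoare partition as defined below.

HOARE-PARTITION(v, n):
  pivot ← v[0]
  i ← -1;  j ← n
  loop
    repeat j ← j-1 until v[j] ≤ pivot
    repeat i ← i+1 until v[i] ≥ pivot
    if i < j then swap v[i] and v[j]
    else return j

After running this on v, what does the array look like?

pivot = v[0] = 9; i = -1, j = 7
j→6 (v[6]=6≤9), i→0 (v[0]=9≥9); i<j, swap → [6, 9, 8, 6, 8, 6, 9]
j→5 (v[5]=6≤9), i→1 (v[1]=9≥9); i<j, swap → [6, 6, 8, 6, 8, 9, 9]
j→4, i→5; i≥j, return j=4. v = [6, 6, 8, 6, 8, 9, 9]

[6, 6, 8, 6, 8, 9, 9]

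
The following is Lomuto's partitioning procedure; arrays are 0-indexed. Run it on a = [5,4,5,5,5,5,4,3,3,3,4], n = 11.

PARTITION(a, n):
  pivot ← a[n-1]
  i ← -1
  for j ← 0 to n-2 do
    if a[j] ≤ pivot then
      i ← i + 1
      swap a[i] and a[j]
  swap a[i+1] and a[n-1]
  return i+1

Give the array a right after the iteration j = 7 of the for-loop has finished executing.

pivot=4, i=-1
j=0: 5>4, skip
j=1: 4≤4, i=0, swap(0,1) ⇒ [4,5,5,5,5,5,4,3,3,3,4]
j=2: 5>4, skip
j=3: 5>4, skip
j=4: 5>4, skip
j=5: 5>4, skip
j=6: 4≤4, i=1, swap(1,6) ⇒ [4,4,5,5,5,5,5,3,3,3,4]
j=7: 3≤4, i=2, swap(2,7) ⇒ [4,4,3,5,5,5,5,5,3,3,4]
(after j=7) a = [4,4,3,5,5,5,5,5,3,3,4]

[4,4,3,5,5,5,5,5,3,3,4]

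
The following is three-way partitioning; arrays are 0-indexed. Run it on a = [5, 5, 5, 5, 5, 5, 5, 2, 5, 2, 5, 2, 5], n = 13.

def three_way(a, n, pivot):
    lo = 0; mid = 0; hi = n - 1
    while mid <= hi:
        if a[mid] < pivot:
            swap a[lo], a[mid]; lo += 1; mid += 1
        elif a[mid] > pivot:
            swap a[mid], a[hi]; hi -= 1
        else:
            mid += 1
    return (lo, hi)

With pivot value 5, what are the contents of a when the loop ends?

lo=0 mid=0 hi=12
5=5: mid=1
5=5: mid=2
5=5: mid=3
5=5: mid=4
5=5: mid=5
5=5: mid=6
5=5: mid=7
2<5: swap(0,7), lo=1 mid=8 ⇒ [2, 5, 5, 5, 5, 5, 5, 5, 5, 2, 5, 2, 5]
5=5: mid=9
2<5: swap(1,9), lo=2 mid=10 ⇒ [2, 2, 5, 5, 5, 5, 5, 5, 5, 5, 5, 2, 5]
5=5: mid=11
2<5: swap(2,11), lo=3 mid=12 ⇒ [2, 2, 2, 5, 5, 5, 5, 5, 5, 5, 5, 5, 5]
5=5: mid=13
done. lo=3 hi=12; a=[2, 2, 2, 5, 5, 5, 5, 5, 5, 5, 5, 5, 5]

[2, 2, 2, 5, 5, 5, 5, 5, 5, 5, 5, 5, 5]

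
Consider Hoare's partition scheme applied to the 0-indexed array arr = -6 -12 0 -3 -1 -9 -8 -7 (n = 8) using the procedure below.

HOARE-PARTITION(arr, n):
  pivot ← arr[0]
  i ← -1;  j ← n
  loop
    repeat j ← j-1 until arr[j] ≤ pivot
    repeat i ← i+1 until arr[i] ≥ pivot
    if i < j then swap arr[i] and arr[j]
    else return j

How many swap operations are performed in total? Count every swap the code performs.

3

pivot = arr[0] = -6; i = -1, j = 8
j→7 (arr[7]=-7≤-6), i→0 (arr[0]=-6≥-6); i<j, swap → -7 -12 0 -3 -1 -9 -8 -6
j→6 (arr[6]=-8≤-6), i→2 (arr[2]=0≥-6); i<j, swap → -7 -12 -8 -3 -1 -9 0 -6
j→5 (arr[5]=-9≤-6), i→3 (arr[3]=-3≥-6); i<j, swap → -7 -12 -8 -9 -1 -3 0 -6
j→3, i→4; i≥j, return j=3. arr = -7 -12 -8 -9 -1 -3 0 -6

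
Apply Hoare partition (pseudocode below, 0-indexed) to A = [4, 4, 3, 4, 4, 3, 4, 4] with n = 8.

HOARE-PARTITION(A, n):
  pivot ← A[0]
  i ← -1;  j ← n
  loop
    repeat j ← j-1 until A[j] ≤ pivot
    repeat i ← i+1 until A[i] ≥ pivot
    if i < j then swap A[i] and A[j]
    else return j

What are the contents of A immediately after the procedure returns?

pivot = A[0] = 4; i = -1, j = 8
j→7 (A[7]=4≤4), i→0 (A[0]=4≥4); i<j, swap → [4, 4, 3, 4, 4, 3, 4, 4]
j→6 (A[6]=4≤4), i→1 (A[1]=4≥4); i<j, swap → [4, 4, 3, 4, 4, 3, 4, 4]
j→5 (A[5]=3≤4), i→3 (A[3]=4≥4); i<j, swap → [4, 4, 3, 3, 4, 4, 4, 4]
j→4, i→4; i≥j, return j=4. A = [4, 4, 3, 3, 4, 4, 4, 4]

[4, 4, 3, 3, 4, 4, 4, 4]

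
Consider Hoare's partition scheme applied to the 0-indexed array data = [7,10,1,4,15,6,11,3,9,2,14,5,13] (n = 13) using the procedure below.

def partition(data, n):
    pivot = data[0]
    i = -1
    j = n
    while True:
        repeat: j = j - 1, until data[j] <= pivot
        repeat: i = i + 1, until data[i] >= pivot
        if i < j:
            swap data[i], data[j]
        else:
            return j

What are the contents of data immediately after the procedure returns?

pivot = data[0] = 7; i = -1, j = 13
j→11 (data[11]=5≤7), i→0 (data[0]=7≥7); i<j, swap → [5,10,1,4,15,6,11,3,9,2,14,7,13]
j→9 (data[9]=2≤7), i→1 (data[1]=10≥7); i<j, swap → [5,2,1,4,15,6,11,3,9,10,14,7,13]
j→7 (data[7]=3≤7), i→4 (data[4]=15≥7); i<j, swap → [5,2,1,4,3,6,11,15,9,10,14,7,13]
j→5, i→6; i≥j, return j=5. data = [5,2,1,4,3,6,11,15,9,10,14,7,13]

[5,2,1,4,3,6,11,15,9,10,14,7,13]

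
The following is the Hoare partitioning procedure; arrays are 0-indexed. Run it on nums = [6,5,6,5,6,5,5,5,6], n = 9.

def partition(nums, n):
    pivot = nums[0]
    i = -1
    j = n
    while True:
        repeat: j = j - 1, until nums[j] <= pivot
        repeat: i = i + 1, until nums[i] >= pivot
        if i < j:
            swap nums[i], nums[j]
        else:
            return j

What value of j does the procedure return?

pivot = nums[0] = 6; i = -1, j = 9
j→8 (nums[8]=6≤6), i→0 (nums[0]=6≥6); i<j, swap → [6,5,6,5,6,5,5,5,6]
j→7 (nums[7]=5≤6), i→2 (nums[2]=6≥6); i<j, swap → [6,5,5,5,6,5,5,6,6]
j→6 (nums[6]=5≤6), i→4 (nums[4]=6≥6); i<j, swap → [6,5,5,5,5,5,6,6,6]
j→5, i→6; i≥j, return j=5. nums = [6,5,5,5,5,5,6,6,6]

5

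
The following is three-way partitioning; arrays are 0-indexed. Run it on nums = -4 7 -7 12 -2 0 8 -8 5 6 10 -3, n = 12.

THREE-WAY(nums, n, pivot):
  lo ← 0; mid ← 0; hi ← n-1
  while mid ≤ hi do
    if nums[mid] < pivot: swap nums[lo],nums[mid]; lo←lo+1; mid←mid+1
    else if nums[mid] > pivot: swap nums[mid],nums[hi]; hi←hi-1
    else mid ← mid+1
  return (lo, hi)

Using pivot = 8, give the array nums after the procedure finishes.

pivot = 8; lo=0, mid=0, hi=11
nums[mid]=-4<8: swap nums[0],nums[0]; lo=1,mid=1 → -4 7 -7 12 -2 0 8 -8 5 6 10 -3
nums[mid]=7<8: swap nums[1],nums[1]; lo=2,mid=2 → -4 7 -7 12 -2 0 8 -8 5 6 10 -3
nums[mid]=-7<8: swap nums[2],nums[2]; lo=3,mid=3 → -4 7 -7 12 -2 0 8 -8 5 6 10 -3
nums[mid]=12>8: swap nums[3],nums[11]; hi=10 → -4 7 -7 -3 -2 0 8 -8 5 6 10 12
nums[mid]=-3<8: swap nums[3],nums[3]; lo=4,mid=4 → -4 7 -7 -3 -2 0 8 -8 5 6 10 12
nums[mid]=-2<8: swap nums[4],nums[4]; lo=5,mid=5 → -4 7 -7 -3 -2 0 8 -8 5 6 10 12
nums[mid]=0<8: swap nums[5],nums[5]; lo=6,mid=6 → -4 7 -7 -3 -2 0 8 -8 5 6 10 12
nums[mid]=8=8: mid=7
nums[mid]=-8<8: swap nums[6],nums[7]; lo=7,mid=8 → -4 7 -7 -3 -2 0 -8 8 5 6 10 12
nums[mid]=5<8: swap nums[7],nums[8]; lo=8,mid=9 → -4 7 -7 -3 -2 0 -8 5 8 6 10 12
nums[mid]=6<8: swap nums[8],nums[9]; lo=9,mid=10 → -4 7 -7 -3 -2 0 -8 5 6 8 10 12
nums[mid]=10>8: swap nums[10],nums[10]; hi=9 → -4 7 -7 -3 -2 0 -8 5 6 8 10 12
end: lo=9, hi=9; nums = -4 7 -7 -3 -2 0 -8 5 6 8 10 12

-4 7 -7 -3 -2 0 -8 5 6 8 10 12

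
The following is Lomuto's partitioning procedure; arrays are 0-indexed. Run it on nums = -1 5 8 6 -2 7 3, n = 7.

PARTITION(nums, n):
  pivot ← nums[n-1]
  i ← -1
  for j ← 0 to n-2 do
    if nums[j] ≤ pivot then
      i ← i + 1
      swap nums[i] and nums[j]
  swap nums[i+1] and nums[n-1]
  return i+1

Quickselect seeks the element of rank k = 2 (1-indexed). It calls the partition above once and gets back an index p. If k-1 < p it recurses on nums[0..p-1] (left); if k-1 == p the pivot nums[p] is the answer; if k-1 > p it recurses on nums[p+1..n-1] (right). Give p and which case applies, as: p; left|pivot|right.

pivot = nums[6] = 3; i = -1
j=0: nums[0]=-1 ≤ 3 → i=0, swap nums[0],nums[0] (no change) → -1 5 8 6 -2 7 3
j=1: nums[1]=5 > 3 → no swap
j=2: nums[2]=8 > 3 → no swap
j=3: nums[3]=6 > 3 → no swap
j=4: nums[4]=-2 ≤ 3 → i=1, swap nums[1],nums[4] → -1 -2 8 6 5 7 3
j=5: nums[5]=7 > 3 → no swap
final swap nums[2],nums[6] → -1 -2 3 6 5 7 8; return 2
p = 2; k-1 = 1 < 2 ⇒ left

2; left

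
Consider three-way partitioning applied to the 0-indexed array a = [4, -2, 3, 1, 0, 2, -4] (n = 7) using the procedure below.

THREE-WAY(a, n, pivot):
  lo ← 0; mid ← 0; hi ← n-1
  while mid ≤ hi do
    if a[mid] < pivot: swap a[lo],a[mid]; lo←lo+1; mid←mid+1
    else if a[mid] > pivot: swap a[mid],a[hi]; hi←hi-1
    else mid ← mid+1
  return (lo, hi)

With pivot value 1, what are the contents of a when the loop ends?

lo=0 mid=0 hi=6
4>1: swap(0,6), hi=5 ⇒ [-4, -2, 3, 1, 0, 2, 4]
-4<1: swap(0,0), lo=1 mid=1 ⇒ [-4, -2, 3, 1, 0, 2, 4]
-2<1: swap(1,1), lo=2 mid=2 ⇒ [-4, -2, 3, 1, 0, 2, 4]
3>1: swap(2,5), hi=4 ⇒ [-4, -2, 2, 1, 0, 3, 4]
2>1: swap(2,4), hi=3 ⇒ [-4, -2, 0, 1, 2, 3, 4]
0<1: swap(2,2), lo=3 mid=3 ⇒ [-4, -2, 0, 1, 2, 3, 4]
1=1: mid=4
done. lo=3 hi=3; a=[-4, -2, 0, 1, 2, 3, 4]

[-4, -2, 0, 1, 2, 3, 4]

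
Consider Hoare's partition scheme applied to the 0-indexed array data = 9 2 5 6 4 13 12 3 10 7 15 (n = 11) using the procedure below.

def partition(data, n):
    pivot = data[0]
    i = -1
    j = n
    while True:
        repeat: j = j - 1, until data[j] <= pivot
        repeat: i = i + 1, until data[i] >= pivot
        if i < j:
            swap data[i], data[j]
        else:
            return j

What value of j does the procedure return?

pivot = data[0] = 9; i = -1, j = 11
j→9 (data[9]=7≤9), i→0 (data[0]=9≥9); i<j, swap → 7 2 5 6 4 13 12 3 10 9 15
j→7 (data[7]=3≤9), i→5 (data[5]=13≥9); i<j, swap → 7 2 5 6 4 3 12 13 10 9 15
j→5, i→6; i≥j, return j=5. data = 7 2 5 6 4 3 12 13 10 9 15

5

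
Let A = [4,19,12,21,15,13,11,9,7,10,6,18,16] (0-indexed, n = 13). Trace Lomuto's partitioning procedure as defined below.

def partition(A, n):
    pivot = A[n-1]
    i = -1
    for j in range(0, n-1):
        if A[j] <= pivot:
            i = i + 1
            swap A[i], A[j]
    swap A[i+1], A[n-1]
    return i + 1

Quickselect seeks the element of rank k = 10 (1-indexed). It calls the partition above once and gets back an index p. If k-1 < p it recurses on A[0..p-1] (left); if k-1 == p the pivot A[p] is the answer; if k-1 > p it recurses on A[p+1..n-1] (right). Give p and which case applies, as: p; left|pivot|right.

9; pivot

pivot=16, i=-1
j=0: 4≤16, i=0, swap(0,0) ⇒ [4,19,12,21,15,13,11,9,7,10,6,18,16]
j=1: 19>16, skip
j=2: 12≤16, i=1, swap(1,2) ⇒ [4,12,19,21,15,13,11,9,7,10,6,18,16]
j=3: 21>16, skip
j=4: 15≤16, i=2, swap(2,4) ⇒ [4,12,15,21,19,13,11,9,7,10,6,18,16]
j=5: 13≤16, i=3, swap(3,5) ⇒ [4,12,15,13,19,21,11,9,7,10,6,18,16]
j=6: 11≤16, i=4, swap(4,6) ⇒ [4,12,15,13,11,21,19,9,7,10,6,18,16]
j=7: 9≤16, i=5, swap(5,7) ⇒ [4,12,15,13,11,9,19,21,7,10,6,18,16]
j=8: 7≤16, i=6, swap(6,8) ⇒ [4,12,15,13,11,9,7,21,19,10,6,18,16]
j=9: 10≤16, i=7, swap(7,9) ⇒ [4,12,15,13,11,9,7,10,19,21,6,18,16]
j=10: 6≤16, i=8, swap(8,10) ⇒ [4,12,15,13,11,9,7,10,6,21,19,18,16]
j=11: 18>16, skip
swap(9,12) ⇒ [4,12,15,13,11,9,7,10,6,16,19,18,21]; return 9
p = 9; k-1 = 9 == 9 ⇒ pivot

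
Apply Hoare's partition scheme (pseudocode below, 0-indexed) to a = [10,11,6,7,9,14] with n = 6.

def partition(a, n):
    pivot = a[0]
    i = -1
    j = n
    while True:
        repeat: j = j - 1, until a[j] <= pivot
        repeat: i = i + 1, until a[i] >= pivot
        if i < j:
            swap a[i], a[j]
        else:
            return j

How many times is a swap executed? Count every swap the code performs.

pivot=10
j stops at 4 (9), i stops at 0 (10); swap ⇒ [9,11,6,7,10,14]
j stops at 3 (7), i stops at 1 (11); swap ⇒ [9,7,6,11,10,14]
j stops at 2, i stops at 3; i≥j ⇒ return 2. a=[9,7,6,11,10,14]

2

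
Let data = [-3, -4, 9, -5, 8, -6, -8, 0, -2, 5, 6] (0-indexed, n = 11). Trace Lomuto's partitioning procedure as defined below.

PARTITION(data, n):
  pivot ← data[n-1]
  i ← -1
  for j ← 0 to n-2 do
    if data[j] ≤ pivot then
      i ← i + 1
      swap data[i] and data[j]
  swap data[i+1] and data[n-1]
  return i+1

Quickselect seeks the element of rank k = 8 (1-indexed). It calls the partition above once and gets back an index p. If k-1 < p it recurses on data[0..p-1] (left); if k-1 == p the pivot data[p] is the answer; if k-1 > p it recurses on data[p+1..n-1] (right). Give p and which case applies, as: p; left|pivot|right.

8; left

pivot = data[10] = 6; i = -1
j=0: data[0]=-3 ≤ 6 → i=0, swap data[0],data[0] (no change) → [-3, -4, 9, -5, 8, -6, -8, 0, -2, 5, 6]
j=1: data[1]=-4 ≤ 6 → i=1, swap data[1],data[1] (no change) → [-3, -4, 9, -5, 8, -6, -8, 0, -2, 5, 6]
j=2: data[2]=9 > 6 → no swap
j=3: data[3]=-5 ≤ 6 → i=2, swap data[2],data[3] → [-3, -4, -5, 9, 8, -6, -8, 0, -2, 5, 6]
j=4: data[4]=8 > 6 → no swap
j=5: data[5]=-6 ≤ 6 → i=3, swap data[3],data[5] → [-3, -4, -5, -6, 8, 9, -8, 0, -2, 5, 6]
j=6: data[6]=-8 ≤ 6 → i=4, swap data[4],data[6] → [-3, -4, -5, -6, -8, 9, 8, 0, -2, 5, 6]
j=7: data[7]=0 ≤ 6 → i=5, swap data[5],data[7] → [-3, -4, -5, -6, -8, 0, 8, 9, -2, 5, 6]
j=8: data[8]=-2 ≤ 6 → i=6, swap data[6],data[8] → [-3, -4, -5, -6, -8, 0, -2, 9, 8, 5, 6]
j=9: data[9]=5 ≤ 6 → i=7, swap data[7],data[9] → [-3, -4, -5, -6, -8, 0, -2, 5, 8, 9, 6]
final swap data[8],data[10] → [-3, -4, -5, -6, -8, 0, -2, 5, 6, 9, 8]; return 8
p = 8; k-1 = 7 < 8 ⇒ left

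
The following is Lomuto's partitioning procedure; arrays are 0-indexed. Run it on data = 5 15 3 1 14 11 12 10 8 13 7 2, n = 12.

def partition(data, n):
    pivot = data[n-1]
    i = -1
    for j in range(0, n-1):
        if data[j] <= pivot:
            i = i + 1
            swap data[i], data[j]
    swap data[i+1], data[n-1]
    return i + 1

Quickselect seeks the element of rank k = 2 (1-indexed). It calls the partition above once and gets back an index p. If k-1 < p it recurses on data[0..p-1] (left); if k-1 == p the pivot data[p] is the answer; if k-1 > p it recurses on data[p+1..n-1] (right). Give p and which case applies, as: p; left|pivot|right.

pivot=2, i=-1
j=0: 5>2, skip
j=1: 15>2, skip
j=2: 3>2, skip
j=3: 1≤2, i=0, swap(0,3) ⇒ 1 15 3 5 14 11 12 10 8 13 7 2
j=4: 14>2, skip
j=5: 11>2, skip
j=6: 12>2, skip
j=7: 10>2, skip
j=8: 8>2, skip
j=9: 13>2, skip
j=10: 7>2, skip
swap(1,11) ⇒ 1 2 3 5 14 11 12 10 8 13 7 15; return 1
p = 1; k-1 = 1 == 1 ⇒ pivot

1; pivot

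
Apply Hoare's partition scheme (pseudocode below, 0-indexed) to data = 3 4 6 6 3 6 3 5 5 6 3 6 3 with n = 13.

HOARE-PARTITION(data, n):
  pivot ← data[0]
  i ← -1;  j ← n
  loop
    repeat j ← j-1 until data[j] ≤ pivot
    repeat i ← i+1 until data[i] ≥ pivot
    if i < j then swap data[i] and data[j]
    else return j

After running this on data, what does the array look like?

3 3 3 3 6 6 6 5 5 6 4 6 3

pivot=3
j stops at 12 (3), i stops at 0 (3); swap ⇒ 3 4 6 6 3 6 3 5 5 6 3 6 3
j stops at 10 (3), i stops at 1 (4); swap ⇒ 3 3 6 6 3 6 3 5 5 6 4 6 3
j stops at 6 (3), i stops at 2 (6); swap ⇒ 3 3 3 6 3 6 6 5 5 6 4 6 3
j stops at 4 (3), i stops at 3 (6); swap ⇒ 3 3 3 3 6 6 6 5 5 6 4 6 3
j stops at 3, i stops at 4; i≥j ⇒ return 3. data=3 3 3 3 6 6 6 5 5 6 4 6 3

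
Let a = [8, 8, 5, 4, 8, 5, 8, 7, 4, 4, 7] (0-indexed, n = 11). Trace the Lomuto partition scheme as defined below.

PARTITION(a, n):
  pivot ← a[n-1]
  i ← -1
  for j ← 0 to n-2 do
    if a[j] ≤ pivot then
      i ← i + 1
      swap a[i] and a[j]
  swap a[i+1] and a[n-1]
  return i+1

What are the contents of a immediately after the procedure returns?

pivot=7, i=-1
j=0: 8>7, skip
j=1: 8>7, skip
j=2: 5≤7, i=0, swap(0,2) ⇒ [5, 8, 8, 4, 8, 5, 8, 7, 4, 4, 7]
j=3: 4≤7, i=1, swap(1,3) ⇒ [5, 4, 8, 8, 8, 5, 8, 7, 4, 4, 7]
j=4: 8>7, skip
j=5: 5≤7, i=2, swap(2,5) ⇒ [5, 4, 5, 8, 8, 8, 8, 7, 4, 4, 7]
j=6: 8>7, skip
j=7: 7≤7, i=3, swap(3,7) ⇒ [5, 4, 5, 7, 8, 8, 8, 8, 4, 4, 7]
j=8: 4≤7, i=4, swap(4,8) ⇒ [5, 4, 5, 7, 4, 8, 8, 8, 8, 4, 7]
j=9: 4≤7, i=5, swap(5,9) ⇒ [5, 4, 5, 7, 4, 4, 8, 8, 8, 8, 7]
swap(6,10) ⇒ [5, 4, 5, 7, 4, 4, 7, 8, 8, 8, 8]; return 6

[5, 4, 5, 7, 4, 4, 7, 8, 8, 8, 8]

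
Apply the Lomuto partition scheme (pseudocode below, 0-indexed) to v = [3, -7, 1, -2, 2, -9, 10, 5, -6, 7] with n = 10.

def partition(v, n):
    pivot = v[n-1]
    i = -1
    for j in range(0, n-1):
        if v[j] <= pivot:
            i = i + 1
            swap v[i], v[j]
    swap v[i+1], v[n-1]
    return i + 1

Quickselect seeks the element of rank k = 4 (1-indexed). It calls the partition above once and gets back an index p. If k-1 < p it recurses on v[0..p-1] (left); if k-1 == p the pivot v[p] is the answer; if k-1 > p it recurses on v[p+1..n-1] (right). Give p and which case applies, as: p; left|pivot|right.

pivot = v[9] = 7; i = -1
j=0: v[0]=3 ≤ 7 → i=0, swap v[0],v[0] (no change) → [3, -7, 1, -2, 2, -9, 10, 5, -6, 7]
j=1: v[1]=-7 ≤ 7 → i=1, swap v[1],v[1] (no change) → [3, -7, 1, -2, 2, -9, 10, 5, -6, 7]
j=2: v[2]=1 ≤ 7 → i=2, swap v[2],v[2] (no change) → [3, -7, 1, -2, 2, -9, 10, 5, -6, 7]
j=3: v[3]=-2 ≤ 7 → i=3, swap v[3],v[3] (no change) → [3, -7, 1, -2, 2, -9, 10, 5, -6, 7]
j=4: v[4]=2 ≤ 7 → i=4, swap v[4],v[4] (no change) → [3, -7, 1, -2, 2, -9, 10, 5, -6, 7]
j=5: v[5]=-9 ≤ 7 → i=5, swap v[5],v[5] (no change) → [3, -7, 1, -2, 2, -9, 10, 5, -6, 7]
j=6: v[6]=10 > 7 → no swap
j=7: v[7]=5 ≤ 7 → i=6, swap v[6],v[7] → [3, -7, 1, -2, 2, -9, 5, 10, -6, 7]
j=8: v[8]=-6 ≤ 7 → i=7, swap v[7],v[8] → [3, -7, 1, -2, 2, -9, 5, -6, 10, 7]
final swap v[8],v[9] → [3, -7, 1, -2, 2, -9, 5, -6, 7, 10]; return 8
p = 8; k-1 = 3 < 8 ⇒ left

8; left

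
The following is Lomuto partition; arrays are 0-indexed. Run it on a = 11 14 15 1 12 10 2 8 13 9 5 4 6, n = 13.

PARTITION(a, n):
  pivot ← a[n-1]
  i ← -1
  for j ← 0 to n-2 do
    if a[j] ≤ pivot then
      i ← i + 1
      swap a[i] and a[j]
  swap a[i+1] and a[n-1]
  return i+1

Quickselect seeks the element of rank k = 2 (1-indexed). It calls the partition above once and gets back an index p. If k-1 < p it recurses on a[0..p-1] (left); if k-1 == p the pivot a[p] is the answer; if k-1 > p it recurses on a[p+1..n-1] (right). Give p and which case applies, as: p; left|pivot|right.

4; left

pivot = a[12] = 6; i = -1
j=0: a[0]=11 > 6 → no swap
j=1: a[1]=14 > 6 → no swap
j=2: a[2]=15 > 6 → no swap
j=3: a[3]=1 ≤ 6 → i=0, swap a[0],a[3] → 1 14 15 11 12 10 2 8 13 9 5 4 6
j=4: a[4]=12 > 6 → no swap
j=5: a[5]=10 > 6 → no swap
j=6: a[6]=2 ≤ 6 → i=1, swap a[1],a[6] → 1 2 15 11 12 10 14 8 13 9 5 4 6
j=7: a[7]=8 > 6 → no swap
j=8: a[8]=13 > 6 → no swap
j=9: a[9]=9 > 6 → no swap
j=10: a[10]=5 ≤ 6 → i=2, swap a[2],a[10] → 1 2 5 11 12 10 14 8 13 9 15 4 6
j=11: a[11]=4 ≤ 6 → i=3, swap a[3],a[11] → 1 2 5 4 12 10 14 8 13 9 15 11 6
final swap a[4],a[12] → 1 2 5 4 6 10 14 8 13 9 15 11 12; return 4
p = 4; k-1 = 1 < 4 ⇒ left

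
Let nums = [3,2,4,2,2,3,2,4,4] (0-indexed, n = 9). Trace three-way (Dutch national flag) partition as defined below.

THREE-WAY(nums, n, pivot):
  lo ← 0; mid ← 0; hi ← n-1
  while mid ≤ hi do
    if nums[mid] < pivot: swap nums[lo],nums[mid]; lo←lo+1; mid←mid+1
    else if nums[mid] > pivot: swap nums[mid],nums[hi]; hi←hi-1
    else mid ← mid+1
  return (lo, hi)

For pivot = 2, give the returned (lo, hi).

(0, 3)

pivot = 2; lo=0, mid=0, hi=8
nums[mid]=3>2: swap nums[0],nums[8]; hi=7 → [4,2,4,2,2,3,2,4,3]
nums[mid]=4>2: swap nums[0],nums[7]; hi=6 → [4,2,4,2,2,3,2,4,3]
nums[mid]=4>2: swap nums[0],nums[6]; hi=5 → [2,2,4,2,2,3,4,4,3]
nums[mid]=2=2: mid=1
nums[mid]=2=2: mid=2
nums[mid]=4>2: swap nums[2],nums[5]; hi=4 → [2,2,3,2,2,4,4,4,3]
nums[mid]=3>2: swap nums[2],nums[4]; hi=3 → [2,2,2,2,3,4,4,4,3]
nums[mid]=2=2: mid=3
nums[mid]=2=2: mid=4
end: lo=0, hi=3; nums = [2,2,2,2,3,4,4,4,3]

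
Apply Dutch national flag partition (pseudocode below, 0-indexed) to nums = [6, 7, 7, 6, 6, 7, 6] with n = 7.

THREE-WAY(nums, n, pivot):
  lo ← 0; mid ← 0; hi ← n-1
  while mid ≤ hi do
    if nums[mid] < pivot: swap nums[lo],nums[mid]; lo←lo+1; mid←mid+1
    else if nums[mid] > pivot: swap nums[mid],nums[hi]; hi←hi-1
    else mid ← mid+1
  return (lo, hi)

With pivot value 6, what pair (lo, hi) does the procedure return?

lo=0 mid=0 hi=6
6=6: mid=1
7>6: swap(1,6), hi=5 ⇒ [6, 6, 7, 6, 6, 7, 7]
6=6: mid=2
7>6: swap(2,5), hi=4 ⇒ [6, 6, 7, 6, 6, 7, 7]
7>6: swap(2,4), hi=3 ⇒ [6, 6, 6, 6, 7, 7, 7]
6=6: mid=3
6=6: mid=4
done. lo=0 hi=3; nums=[6, 6, 6, 6, 7, 7, 7]

(0, 3)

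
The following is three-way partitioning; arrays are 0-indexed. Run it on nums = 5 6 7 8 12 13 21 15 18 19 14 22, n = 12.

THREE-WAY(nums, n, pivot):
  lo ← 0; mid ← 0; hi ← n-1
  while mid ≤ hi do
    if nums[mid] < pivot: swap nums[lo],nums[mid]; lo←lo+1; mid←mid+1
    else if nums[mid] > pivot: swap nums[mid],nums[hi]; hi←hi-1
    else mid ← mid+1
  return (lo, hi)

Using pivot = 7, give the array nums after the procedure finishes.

5 6 7 12 13 21 15 18 19 14 22 8

pivot = 7; lo=0, mid=0, hi=11
nums[mid]=5<7: swap nums[0],nums[0]; lo=1,mid=1 → 5 6 7 8 12 13 21 15 18 19 14 22
nums[mid]=6<7: swap nums[1],nums[1]; lo=2,mid=2 → 5 6 7 8 12 13 21 15 18 19 14 22
nums[mid]=7=7: mid=3
nums[mid]=8>7: swap nums[3],nums[11]; hi=10 → 5 6 7 22 12 13 21 15 18 19 14 8
nums[mid]=22>7: swap nums[3],nums[10]; hi=9 → 5 6 7 14 12 13 21 15 18 19 22 8
nums[mid]=14>7: swap nums[3],nums[9]; hi=8 → 5 6 7 19 12 13 21 15 18 14 22 8
nums[mid]=19>7: swap nums[3],nums[8]; hi=7 → 5 6 7 18 12 13 21 15 19 14 22 8
nums[mid]=18>7: swap nums[3],nums[7]; hi=6 → 5 6 7 15 12 13 21 18 19 14 22 8
nums[mid]=15>7: swap nums[3],nums[6]; hi=5 → 5 6 7 21 12 13 15 18 19 14 22 8
nums[mid]=21>7: swap nums[3],nums[5]; hi=4 → 5 6 7 13 12 21 15 18 19 14 22 8
nums[mid]=13>7: swap nums[3],nums[4]; hi=3 → 5 6 7 12 13 21 15 18 19 14 22 8
nums[mid]=12>7: swap nums[3],nums[3]; hi=2 → 5 6 7 12 13 21 15 18 19 14 22 8
end: lo=2, hi=2; nums = 5 6 7 12 13 21 15 18 19 14 22 8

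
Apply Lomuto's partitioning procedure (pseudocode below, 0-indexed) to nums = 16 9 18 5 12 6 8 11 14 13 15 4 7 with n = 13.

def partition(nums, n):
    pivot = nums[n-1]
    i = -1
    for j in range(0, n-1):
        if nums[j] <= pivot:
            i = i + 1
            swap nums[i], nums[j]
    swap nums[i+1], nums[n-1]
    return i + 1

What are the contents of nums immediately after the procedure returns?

5 6 4 7 12 9 8 11 14 13 15 18 16

pivot = nums[12] = 7; i = -1
j=0: nums[0]=16 > 7 → no swap
j=1: nums[1]=9 > 7 → no swap
j=2: nums[2]=18 > 7 → no swap
j=3: nums[3]=5 ≤ 7 → i=0, swap nums[0],nums[3] → 5 9 18 16 12 6 8 11 14 13 15 4 7
j=4: nums[4]=12 > 7 → no swap
j=5: nums[5]=6 ≤ 7 → i=1, swap nums[1],nums[5] → 5 6 18 16 12 9 8 11 14 13 15 4 7
j=6: nums[6]=8 > 7 → no swap
j=7: nums[7]=11 > 7 → no swap
j=8: nums[8]=14 > 7 → no swap
j=9: nums[9]=13 > 7 → no swap
j=10: nums[10]=15 > 7 → no swap
j=11: nums[11]=4 ≤ 7 → i=2, swap nums[2],nums[11] → 5 6 4 16 12 9 8 11 14 13 15 18 7
final swap nums[3],nums[12] → 5 6 4 7 12 9 8 11 14 13 15 18 16; return 3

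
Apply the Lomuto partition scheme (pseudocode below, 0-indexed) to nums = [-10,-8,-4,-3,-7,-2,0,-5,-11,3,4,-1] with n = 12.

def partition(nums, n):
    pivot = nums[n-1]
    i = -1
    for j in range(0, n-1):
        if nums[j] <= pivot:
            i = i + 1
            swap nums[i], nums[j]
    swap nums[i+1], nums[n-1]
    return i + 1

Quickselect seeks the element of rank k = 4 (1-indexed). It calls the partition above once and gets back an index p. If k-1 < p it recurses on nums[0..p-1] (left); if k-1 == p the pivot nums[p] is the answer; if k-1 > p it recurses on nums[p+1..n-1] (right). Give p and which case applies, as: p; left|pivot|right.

pivot=-1, i=-1
j=0: -10≤-1, i=0, swap(0,0) ⇒ [-10,-8,-4,-3,-7,-2,0,-5,-11,3,4,-1]
j=1: -8≤-1, i=1, swap(1,1) ⇒ [-10,-8,-4,-3,-7,-2,0,-5,-11,3,4,-1]
j=2: -4≤-1, i=2, swap(2,2) ⇒ [-10,-8,-4,-3,-7,-2,0,-5,-11,3,4,-1]
j=3: -3≤-1, i=3, swap(3,3) ⇒ [-10,-8,-4,-3,-7,-2,0,-5,-11,3,4,-1]
j=4: -7≤-1, i=4, swap(4,4) ⇒ [-10,-8,-4,-3,-7,-2,0,-5,-11,3,4,-1]
j=5: -2≤-1, i=5, swap(5,5) ⇒ [-10,-8,-4,-3,-7,-2,0,-5,-11,3,4,-1]
j=6: 0>-1, skip
j=7: -5≤-1, i=6, swap(6,7) ⇒ [-10,-8,-4,-3,-7,-2,-5,0,-11,3,4,-1]
j=8: -11≤-1, i=7, swap(7,8) ⇒ [-10,-8,-4,-3,-7,-2,-5,-11,0,3,4,-1]
j=9: 3>-1, skip
j=10: 4>-1, skip
swap(8,11) ⇒ [-10,-8,-4,-3,-7,-2,-5,-11,-1,3,4,0]; return 8
p = 8; k-1 = 3 < 8 ⇒ left

8; left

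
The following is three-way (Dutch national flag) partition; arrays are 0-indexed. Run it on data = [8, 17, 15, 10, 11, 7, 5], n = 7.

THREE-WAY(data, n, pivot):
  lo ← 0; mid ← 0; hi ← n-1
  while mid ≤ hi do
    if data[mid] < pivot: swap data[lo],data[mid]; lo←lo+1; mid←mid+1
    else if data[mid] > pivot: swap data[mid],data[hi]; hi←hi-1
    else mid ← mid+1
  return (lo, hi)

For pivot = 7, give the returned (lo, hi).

(1, 1)

pivot = 7; lo=0, mid=0, hi=6
data[mid]=8>7: swap data[0],data[6]; hi=5 → [5, 17, 15, 10, 11, 7, 8]
data[mid]=5<7: swap data[0],data[0]; lo=1,mid=1 → [5, 17, 15, 10, 11, 7, 8]
data[mid]=17>7: swap data[1],data[5]; hi=4 → [5, 7, 15, 10, 11, 17, 8]
data[mid]=7=7: mid=2
data[mid]=15>7: swap data[2],data[4]; hi=3 → [5, 7, 11, 10, 15, 17, 8]
data[mid]=11>7: swap data[2],data[3]; hi=2 → [5, 7, 10, 11, 15, 17, 8]
data[mid]=10>7: swap data[2],data[2]; hi=1 → [5, 7, 10, 11, 15, 17, 8]
end: lo=1, hi=1; data = [5, 7, 10, 11, 15, 17, 8]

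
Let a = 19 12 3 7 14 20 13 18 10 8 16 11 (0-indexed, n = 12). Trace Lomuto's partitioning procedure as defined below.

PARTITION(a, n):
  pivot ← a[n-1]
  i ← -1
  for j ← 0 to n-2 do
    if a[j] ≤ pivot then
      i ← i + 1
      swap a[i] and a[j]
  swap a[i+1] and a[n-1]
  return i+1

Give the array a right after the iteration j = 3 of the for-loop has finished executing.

3 7 19 12 14 20 13 18 10 8 16 11

pivot=11, i=-1
j=0: 19>11, skip
j=1: 12>11, skip
j=2: 3≤11, i=0, swap(0,2) ⇒ 3 12 19 7 14 20 13 18 10 8 16 11
j=3: 7≤11, i=1, swap(1,3) ⇒ 3 7 19 12 14 20 13 18 10 8 16 11
(after j=3) a = 3 7 19 12 14 20 13 18 10 8 16 11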